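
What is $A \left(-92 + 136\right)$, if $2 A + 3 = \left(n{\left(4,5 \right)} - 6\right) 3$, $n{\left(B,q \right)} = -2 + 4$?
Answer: $-330$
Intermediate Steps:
$n{\left(B,q \right)} = 2$
$A = - \frac{15}{2}$ ($A = - \frac{3}{2} + \frac{\left(2 - 6\right) 3}{2} = - \frac{3}{2} + \frac{\left(-4\right) 3}{2} = - \frac{3}{2} + \frac{1}{2} \left(-12\right) = - \frac{3}{2} - 6 = - \frac{15}{2} \approx -7.5$)
$A \left(-92 + 136\right) = - \frac{15 \left(-92 + 136\right)}{2} = \left(- \frac{15}{2}\right) 44 = -330$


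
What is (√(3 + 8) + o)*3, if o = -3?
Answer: -9 + 3*√11 ≈ 0.94987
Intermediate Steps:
(√(3 + 8) + o)*3 = (√(3 + 8) - 3)*3 = (√11 - 3)*3 = (-3 + √11)*3 = -9 + 3*√11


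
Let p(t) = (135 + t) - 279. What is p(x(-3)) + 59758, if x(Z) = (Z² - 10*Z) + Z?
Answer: 59650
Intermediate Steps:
x(Z) = Z² - 9*Z
p(t) = -144 + t
p(x(-3)) + 59758 = (-144 - 3*(-9 - 3)) + 59758 = (-144 - 3*(-12)) + 59758 = (-144 + 36) + 59758 = -108 + 59758 = 59650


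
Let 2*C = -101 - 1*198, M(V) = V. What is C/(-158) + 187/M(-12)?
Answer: -3469/237 ≈ -14.637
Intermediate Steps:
C = -299/2 (C = (-101 - 1*198)/2 = (-101 - 198)/2 = (½)*(-299) = -299/2 ≈ -149.50)
C/(-158) + 187/M(-12) = -299/2/(-158) + 187/(-12) = -299/2*(-1/158) + 187*(-1/12) = 299/316 - 187/12 = -3469/237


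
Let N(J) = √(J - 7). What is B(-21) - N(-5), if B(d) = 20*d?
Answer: -420 - 2*I*√3 ≈ -420.0 - 3.4641*I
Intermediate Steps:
N(J) = √(-7 + J)
B(-21) - N(-5) = 20*(-21) - √(-7 - 5) = -420 - √(-12) = -420 - 2*I*√3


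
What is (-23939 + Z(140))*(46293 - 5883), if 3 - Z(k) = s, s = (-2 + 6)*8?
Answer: -968546880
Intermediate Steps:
s = 32 (s = 4*8 = 32)
Z(k) = -29 (Z(k) = 3 - 1*32 = 3 - 32 = -29)
(-23939 + Z(140))*(46293 - 5883) = (-23939 - 29)*(46293 - 5883) = -23968*40410 = -968546880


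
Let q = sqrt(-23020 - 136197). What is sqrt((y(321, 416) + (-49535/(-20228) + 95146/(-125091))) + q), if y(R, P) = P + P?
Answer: sqrt(11611873483946151 + 13928316628356*I*sqrt(159217))/3732066 ≈ 29.647 + 6.7294*I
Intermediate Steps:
y(R, P) = 2*P
q = I*sqrt(159217) (q = sqrt(-159217) = I*sqrt(159217) ≈ 399.02*I)
sqrt((y(321, 416) + (-49535/(-20228) + 95146/(-125091))) + q) = sqrt((2*416 + (-49535/(-20228) + 95146/(-125091))) + I*sqrt(159217)) = sqrt((832 + (-49535*(-1/20228) + 95146*(-1/125091))) + I*sqrt(159217)) = sqrt((832 + (49535/20228 - 842/1107)) + I*sqrt(159217)) = sqrt((832 + 37803269/22392396) + I*sqrt(159217)) = sqrt(18668276741/22392396 + I*sqrt(159217))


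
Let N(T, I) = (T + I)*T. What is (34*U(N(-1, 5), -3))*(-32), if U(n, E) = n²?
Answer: -17408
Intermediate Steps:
N(T, I) = T*(I + T) (N(T, I) = (I + T)*T = T*(I + T))
(34*U(N(-1, 5), -3))*(-32) = (34*(-(5 - 1))²)*(-32) = (34*(-1*4)²)*(-32) = (34*(-4)²)*(-32) = (34*16)*(-32) = 544*(-32) = -17408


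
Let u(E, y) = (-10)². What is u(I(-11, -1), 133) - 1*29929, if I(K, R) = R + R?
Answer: -29829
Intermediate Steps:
I(K, R) = 2*R
u(E, y) = 100
u(I(-11, -1), 133) - 1*29929 = 100 - 1*29929 = 100 - 29929 = -29829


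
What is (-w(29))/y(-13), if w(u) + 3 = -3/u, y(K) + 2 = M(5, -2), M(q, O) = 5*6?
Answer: 45/406 ≈ 0.11084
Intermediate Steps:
M(q, O) = 30
y(K) = 28 (y(K) = -2 + 30 = 28)
w(u) = -3 - 3/u
(-w(29))/y(-13) = -(-3 - 3/29)/28 = -(-3 - 3*1/29)*(1/28) = -(-3 - 3/29)*(1/28) = -1*(-90/29)*(1/28) = (90/29)*(1/28) = 45/406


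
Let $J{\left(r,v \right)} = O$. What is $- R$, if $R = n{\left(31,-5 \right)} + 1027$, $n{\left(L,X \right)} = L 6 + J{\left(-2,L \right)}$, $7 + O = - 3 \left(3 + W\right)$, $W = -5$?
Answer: $-1212$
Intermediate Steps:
$O = -1$ ($O = -7 - 3 \left(3 - 5\right) = -7 - -6 = -7 + 6 = -1$)
$J{\left(r,v \right)} = -1$
$n{\left(L,X \right)} = -1 + 6 L$ ($n{\left(L,X \right)} = L 6 - 1 = 6 L - 1 = -1 + 6 L$)
$R = 1212$ ($R = \left(-1 + 6 \cdot 31\right) + 1027 = \left(-1 + 186\right) + 1027 = 185 + 1027 = 1212$)
$- R = \left(-1\right) 1212 = -1212$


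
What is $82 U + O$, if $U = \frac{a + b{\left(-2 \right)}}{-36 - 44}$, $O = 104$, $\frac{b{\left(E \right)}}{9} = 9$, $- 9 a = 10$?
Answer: $\frac{7961}{360} \approx 22.114$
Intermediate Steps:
$a = - \frac{10}{9}$ ($a = \left(- \frac{1}{9}\right) 10 = - \frac{10}{9} \approx -1.1111$)
$b{\left(E \right)} = 81$ ($b{\left(E \right)} = 9 \cdot 9 = 81$)
$U = - \frac{719}{720}$ ($U = \frac{- \frac{10}{9} + 81}{-36 - 44} = \frac{719}{9 \left(-80\right)} = \frac{719}{9} \left(- \frac{1}{80}\right) = - \frac{719}{720} \approx -0.99861$)
$82 U + O = 82 \left(- \frac{719}{720}\right) + 104 = - \frac{29479}{360} + 104 = \frac{7961}{360}$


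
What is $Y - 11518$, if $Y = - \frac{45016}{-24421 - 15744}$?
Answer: $- \frac{462575454}{40165} \approx -11517.0$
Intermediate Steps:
$Y = \frac{45016}{40165}$ ($Y = - \frac{45016}{-40165} = \left(-45016\right) \left(- \frac{1}{40165}\right) = \frac{45016}{40165} \approx 1.1208$)
$Y - 11518 = \frac{45016}{40165} - 11518 = - \frac{462575454}{40165}$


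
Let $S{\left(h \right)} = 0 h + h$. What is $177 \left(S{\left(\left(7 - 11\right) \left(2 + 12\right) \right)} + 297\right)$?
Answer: $42657$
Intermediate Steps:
$S{\left(h \right)} = h$ ($S{\left(h \right)} = 0 + h = h$)
$177 \left(S{\left(\left(7 - 11\right) \left(2 + 12\right) \right)} + 297\right) = 177 \left(\left(7 - 11\right) \left(2 + 12\right) + 297\right) = 177 \left(\left(-4\right) 14 + 297\right) = 177 \left(-56 + 297\right) = 177 \cdot 241 = 42657$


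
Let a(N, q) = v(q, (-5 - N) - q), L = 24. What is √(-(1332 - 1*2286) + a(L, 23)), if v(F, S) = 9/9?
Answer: √955 ≈ 30.903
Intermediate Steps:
v(F, S) = 1 (v(F, S) = 9*(⅑) = 1)
a(N, q) = 1
√(-(1332 - 1*2286) + a(L, 23)) = √(-(1332 - 1*2286) + 1) = √(-(1332 - 2286) + 1) = √(-1*(-954) + 1) = √(954 + 1) = √955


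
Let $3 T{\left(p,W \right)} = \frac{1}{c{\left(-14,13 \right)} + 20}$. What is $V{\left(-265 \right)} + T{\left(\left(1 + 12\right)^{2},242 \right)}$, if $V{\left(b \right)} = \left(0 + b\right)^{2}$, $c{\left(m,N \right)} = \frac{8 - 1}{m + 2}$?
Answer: $\frac{16362429}{233} \approx 70225.0$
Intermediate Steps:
$c{\left(m,N \right)} = \frac{7}{2 + m}$
$T{\left(p,W \right)} = \frac{4}{233}$ ($T{\left(p,W \right)} = \frac{1}{3 \left(\frac{7}{2 - 14} + 20\right)} = \frac{1}{3 \left(\frac{7}{-12} + 20\right)} = \frac{1}{3 \left(7 \left(- \frac{1}{12}\right) + 20\right)} = \frac{1}{3 \left(- \frac{7}{12} + 20\right)} = \frac{1}{3 \cdot \frac{233}{12}} = \frac{1}{3} \cdot \frac{12}{233} = \frac{4}{233}$)
$V{\left(b \right)} = b^{2}$
$V{\left(-265 \right)} + T{\left(\left(1 + 12\right)^{2},242 \right)} = \left(-265\right)^{2} + \frac{4}{233} = 70225 + \frac{4}{233} = \frac{16362429}{233}$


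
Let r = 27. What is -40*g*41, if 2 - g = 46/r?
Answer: -13120/27 ≈ -485.93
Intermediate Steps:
g = 8/27 (g = 2 - 46/27 = 8/27 ≈ 0.29630)
-40*g*41 = -40*8/27*41 = -320/27*41 = -13120/27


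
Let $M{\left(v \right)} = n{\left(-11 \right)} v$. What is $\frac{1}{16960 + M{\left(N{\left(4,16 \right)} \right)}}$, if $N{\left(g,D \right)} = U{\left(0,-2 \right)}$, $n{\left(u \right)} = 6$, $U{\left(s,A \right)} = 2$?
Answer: $\frac{1}{16972} \approx 5.8921 \cdot 10^{-5}$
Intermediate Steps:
$N{\left(g,D \right)} = 2$
$M{\left(v \right)} = 6 v$
$\frac{1}{16960 + M{\left(N{\left(4,16 \right)} \right)}} = \frac{1}{16960 + 6 \cdot 2} = \frac{1}{16960 + 12} = \frac{1}{16972}$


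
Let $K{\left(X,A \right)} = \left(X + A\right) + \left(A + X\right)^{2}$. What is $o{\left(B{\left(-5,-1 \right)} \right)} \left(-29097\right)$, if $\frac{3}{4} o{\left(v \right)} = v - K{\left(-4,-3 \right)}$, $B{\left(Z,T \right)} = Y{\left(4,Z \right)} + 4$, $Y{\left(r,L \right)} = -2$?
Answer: $1551840$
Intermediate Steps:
$K{\left(X,A \right)} = A + X + \left(A + X\right)^{2}$ ($K{\left(X,A \right)} = \left(A + X\right) + \left(A + X\right)^{2} = A + X + \left(A + X\right)^{2}$)
$B{\left(Z,T \right)} = 2$ ($B{\left(Z,T \right)} = -2 + 4 = 2$)
$o{\left(v \right)} = -56 + \frac{4 v}{3}$ ($o{\left(v \right)} = \frac{4 \left(v - \left(-3 - 4 + \left(-3 - 4\right)^{2}\right)\right)}{3} = \frac{4 \left(v - \left(-3 - 4 + \left(-7\right)^{2}\right)\right)}{3} = \frac{4 \left(v - \left(-3 - 4 + 49\right)\right)}{3} = \frac{4 \left(v - 42\right)}{3} = \frac{4 \left(-42 + v\right)}{3} = -56 + \frac{4 v}{3}$)
$o{\left(B{\left(-5,-1 \right)} \right)} \left(-29097\right) = \left(-56 + \frac{4}{3} \cdot 2\right) \left(-29097\right) = \left(-56 + \frac{8}{3}\right) \left(-29097\right) = \left(- \frac{160}{3}\right) \left(-29097\right) = 1551840$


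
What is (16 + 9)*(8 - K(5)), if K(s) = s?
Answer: 75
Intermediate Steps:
(16 + 9)*(8 - K(5)) = (16 + 9)*(8 - 1*5) = 25*(8 - 5) = 25*3 = 75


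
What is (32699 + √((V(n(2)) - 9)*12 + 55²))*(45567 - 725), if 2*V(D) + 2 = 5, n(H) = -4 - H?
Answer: 1466288558 + 44842*√2935 ≈ 1.4687e+9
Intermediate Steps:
V(D) = 3/2 (V(D) = -1 + (½)*5 = -1 + 5/2 = 3/2)
(32699 + √((V(n(2)) - 9)*12 + 55²))*(45567 - 725) = (32699 + √((3/2 - 9)*12 + 55²))*(45567 - 725) = (32699 + √(-15/2*12 + 3025))*44842 = (32699 + √(-90 + 3025))*44842 = (32699 + √2935)*44842 = 1466288558 + 44842*√2935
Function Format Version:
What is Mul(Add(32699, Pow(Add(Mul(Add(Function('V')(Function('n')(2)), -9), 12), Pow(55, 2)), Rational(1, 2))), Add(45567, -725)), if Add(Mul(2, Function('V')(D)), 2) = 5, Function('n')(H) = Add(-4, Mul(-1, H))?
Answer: Add(1466288558, Mul(44842, Pow(2935, Rational(1, 2)))) ≈ 1.4687e+9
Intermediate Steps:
Function('V')(D) = Rational(3, 2) (Function('V')(D) = Add(-1, Mul(Rational(1, 2), 5)) = Add(-1, Rational(5, 2)) = Rational(3, 2))
Mul(Add(32699, Pow(Add(Mul(Add(Function('V')(Function('n')(2)), -9), 12), Pow(55, 2)), Rational(1, 2))), Add(45567, -725)) = Mul(Add(32699, Pow(Add(Mul(Add(Rational(3, 2), -9), 12), Pow(55, 2)), Rational(1, 2))), Add(45567, -725)) = Mul(Add(32699, Pow(Add(Mul(Rational(-15, 2), 12), 3025), Rational(1, 2))), 44842) = Mul(Add(32699, Pow(Add(-90, 3025), Rational(1, 2))), 44842) = Mul(Add(32699, Pow(2935, Rational(1, 2))), 44842) = Add(1466288558, Mul(44842, Pow(2935, Rational(1, 2))))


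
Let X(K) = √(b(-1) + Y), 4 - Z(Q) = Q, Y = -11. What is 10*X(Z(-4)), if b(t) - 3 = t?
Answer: 30*I ≈ 30.0*I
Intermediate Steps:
b(t) = 3 + t
Z(Q) = 4 - Q
X(K) = 3*I (X(K) = √((3 - 1) - 11) = √(2 - 11) = √(-9) = 3*I)
10*X(Z(-4)) = 10*(3*I) = 30*I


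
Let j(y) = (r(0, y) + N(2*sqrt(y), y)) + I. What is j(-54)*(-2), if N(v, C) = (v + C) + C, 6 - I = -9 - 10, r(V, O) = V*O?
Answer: 166 - 12*I*sqrt(6) ≈ 166.0 - 29.394*I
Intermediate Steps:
r(V, O) = O*V
I = 25 (I = 6 - (-9 - 10) = 6 - 1*(-19) = 6 + 19 = 25)
N(v, C) = v + 2*C (N(v, C) = (C + v) + C = v + 2*C)
j(y) = 25 + 2*y + 2*sqrt(y) (j(y) = (y*0 + (2*sqrt(y) + 2*y)) + 25 = (0 + (2*y + 2*sqrt(y))) + 25 = (2*y + 2*sqrt(y)) + 25 = 25 + 2*y + 2*sqrt(y))
j(-54)*(-2) = (25 + 2*(-54) + 2*sqrt(-54))*(-2) = (25 - 108 + 2*(3*I*sqrt(6)))*(-2) = (25 - 108 + 6*I*sqrt(6))*(-2) = (-83 + 6*I*sqrt(6))*(-2) = 166 - 12*I*sqrt(6)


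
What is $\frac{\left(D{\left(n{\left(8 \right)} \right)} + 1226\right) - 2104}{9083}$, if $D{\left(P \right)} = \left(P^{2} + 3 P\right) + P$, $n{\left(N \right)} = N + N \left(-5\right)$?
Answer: $\frac{18}{9083} \approx 0.0019817$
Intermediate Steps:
$n{\left(N \right)} = - 4 N$ ($n{\left(N \right)} = N - 5 N = - 4 N$)
$D{\left(P \right)} = P^{2} + 4 P$
$\frac{\left(D{\left(n{\left(8 \right)} \right)} + 1226\right) - 2104}{9083} = \frac{\left(\left(-4\right) 8 \left(4 - 32\right) + 1226\right) - 2104}{9083} = \left(\left(- 32 \left(4 - 32\right) + 1226\right) - 2104\right) \frac{1}{9083} = \left(\left(\left(-32\right) \left(-28\right) + 1226\right) - 2104\right) \frac{1}{9083} = \left(\left(896 + 1226\right) - 2104\right) \frac{1}{9083} = \left(2122 - 2104\right) \frac{1}{9083} = 18 \cdot \frac{1}{9083} = \frac{18}{9083}$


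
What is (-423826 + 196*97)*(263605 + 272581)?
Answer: -217055599404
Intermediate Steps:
(-423826 + 196*97)*(263605 + 272581) = (-423826 + 19012)*536186 = -404814*536186 = -217055599404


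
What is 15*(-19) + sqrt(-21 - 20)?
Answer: -285 + I*sqrt(41) ≈ -285.0 + 6.4031*I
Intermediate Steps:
15*(-19) + sqrt(-21 - 20) = -285 + sqrt(-41) = -285 + I*sqrt(41)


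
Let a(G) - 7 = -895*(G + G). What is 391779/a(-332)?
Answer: 391779/594287 ≈ 0.65924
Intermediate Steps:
a(G) = 7 - 1790*G (a(G) = 7 - 895*(G + G) = 7 - 1790*G)
391779/a(-332) = 391779/(7 - 1790*(-332)) = 391779/(7 + 594280) = 391779/594287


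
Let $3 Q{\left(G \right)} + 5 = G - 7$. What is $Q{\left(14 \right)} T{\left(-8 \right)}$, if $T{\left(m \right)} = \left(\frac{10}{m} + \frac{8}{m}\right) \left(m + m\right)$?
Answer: $24$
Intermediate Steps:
$Q{\left(G \right)} = -4 + \frac{G}{3}$ ($Q{\left(G \right)} = - \frac{5}{3} + \frac{G - 7}{3} = - \frac{5}{3} + \frac{-7 + G}{3} = - \frac{5}{3} + \left(- \frac{7}{3} + \frac{G}{3}\right) = -4 + \frac{G}{3}$)
$T{\left(m \right)} = 36$ ($T{\left(m \right)} = \frac{18}{m} 2 m = 36$)
$Q{\left(14 \right)} T{\left(-8 \right)} = \left(-4 + \frac{1}{3} \cdot 14\right) 36 = \left(-4 + \frac{14}{3}\right) 36 = \frac{2}{3} \cdot 36 = 24$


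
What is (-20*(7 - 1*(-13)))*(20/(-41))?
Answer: 8000/41 ≈ 195.12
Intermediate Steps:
(-20*(7 - 1*(-13)))*(20/(-41)) = (-20*(7 + 13))*(20*(-1/41)) = -20*20*(-20/41) = -400*(-20/41) = 8000/41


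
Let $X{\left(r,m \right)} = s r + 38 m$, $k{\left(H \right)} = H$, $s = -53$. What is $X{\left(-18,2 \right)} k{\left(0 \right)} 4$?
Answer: $0$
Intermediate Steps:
$X{\left(r,m \right)} = - 53 r + 38 m$
$X{\left(-18,2 \right)} k{\left(0 \right)} 4 = \left(\left(-53\right) \left(-18\right) + 38 \cdot 2\right) 0 \cdot 4 = \left(954 + 76\right) 0 = 1030 \cdot 0 = 0$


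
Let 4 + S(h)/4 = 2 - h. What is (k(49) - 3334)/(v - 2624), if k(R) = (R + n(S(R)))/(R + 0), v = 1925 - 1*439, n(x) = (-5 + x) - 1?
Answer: 23361/7966 ≈ 2.9326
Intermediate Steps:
S(h) = -8 - 4*h (S(h) = -16 + 4*(2 - h) = -16 + (8 - 4*h) = -8 - 4*h)
n(x) = -6 + x
v = 1486 (v = 1925 - 439 = 1486)
k(R) = (-14 - 3*R)/R (k(R) = (R + (-6 + (-8 - 4*R)))/(R + 0) = (R + (-14 - 4*R))/R = (-14 - 3*R)/R)
(k(49) - 3334)/(v - 2624) = ((-3 - 14/49) - 3334)/(1486 - 2624) = ((-3 - 14*1/49) - 3334)/(-1138) = ((-3 - 2/7) - 3334)*(-1/1138) = (-23/7 - 3334)*(-1/1138) = -23361/7*(-1/1138) = 23361/7966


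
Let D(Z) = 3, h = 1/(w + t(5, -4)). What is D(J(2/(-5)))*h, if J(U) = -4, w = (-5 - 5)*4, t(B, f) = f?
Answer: -3/44 ≈ -0.068182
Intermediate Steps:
w = -40 (w = -10*4 = -40)
h = -1/44 (h = 1/(-40 - 4) = 1/(-44) = -1/44 ≈ -0.022727)
D(J(2/(-5)))*h = 3*(-1/44) = -3/44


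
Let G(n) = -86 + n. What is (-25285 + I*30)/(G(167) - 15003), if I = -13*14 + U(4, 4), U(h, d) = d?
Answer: 30625/14922 ≈ 2.0523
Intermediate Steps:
I = -178 (I = -13*14 + 4 = -182 + 4 = -178)
(-25285 + I*30)/(G(167) - 15003) = (-25285 - 178*30)/((-86 + 167) - 15003) = (-25285 - 5340)/(81 - 15003) = -30625/(-14922) = -30625*(-1/14922) = 30625/14922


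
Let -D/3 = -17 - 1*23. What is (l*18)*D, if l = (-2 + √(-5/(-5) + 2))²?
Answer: 15120 - 8640*√3 ≈ 155.08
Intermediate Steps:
D = 120 (D = -3*(-17 - 1*23) = -3*(-17 - 23) = -3*(-40) = 120)
l = (-2 + √3)² (l = (-2 + √(-5*(-⅕) + 2))² = (-2 + √(1 + 2))² = (-2 + √3)² ≈ 0.071797)
(l*18)*D = ((7 - 4*√3)*18)*120 = (126 - 72*√3)*120 = 15120 - 8640*√3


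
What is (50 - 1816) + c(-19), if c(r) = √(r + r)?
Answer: -1766 + I*√38 ≈ -1766.0 + 6.1644*I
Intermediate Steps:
c(r) = √2*√r (c(r) = √(2*r) = √2*√r)
(50 - 1816) + c(-19) = (50 - 1816) + √2*√(-19) = -1766 + √2*(I*√19) = -1766 + I*√38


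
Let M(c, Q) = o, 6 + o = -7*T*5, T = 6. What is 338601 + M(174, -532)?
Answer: 338385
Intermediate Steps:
o = -216 (o = -6 - 7*6*5 = -6 - 42*5 = -6 - 210 = -216)
M(c, Q) = -216
338601 + M(174, -532) = 338601 - 216 = 338385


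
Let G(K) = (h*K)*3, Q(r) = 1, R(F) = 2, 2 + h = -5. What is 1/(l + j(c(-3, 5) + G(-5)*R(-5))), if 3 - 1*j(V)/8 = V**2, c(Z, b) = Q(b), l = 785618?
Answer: 1/429474 ≈ 2.3284e-6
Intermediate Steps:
h = -7 (h = -2 - 5 = -7)
c(Z, b) = 1
G(K) = -21*K (G(K) = -7*K*3 = -21*K)
j(V) = 24 - 8*V**2
1/(l + j(c(-3, 5) + G(-5)*R(-5))) = 1/(785618 + (24 - 8*(1 - 21*(-5)*2)**2)) = 1/(785618 + (24 - 8*(1 + 105*2)**2)) = 1/(785618 + (24 - 8*(1 + 210)**2)) = 1/(785618 + (24 - 8*211**2)) = 1/(785618 + (24 - 8*44521)) = 1/(785618 + (24 - 356168)) = 1/(785618 - 356144) = 1/429474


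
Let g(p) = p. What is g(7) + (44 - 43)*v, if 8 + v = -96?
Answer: -97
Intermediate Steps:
v = -104 (v = -8 - 96 = -104)
g(7) + (44 - 43)*v = 7 + (44 - 43)*(-104) = 7 + 1*(-104) = 7 - 104 = -97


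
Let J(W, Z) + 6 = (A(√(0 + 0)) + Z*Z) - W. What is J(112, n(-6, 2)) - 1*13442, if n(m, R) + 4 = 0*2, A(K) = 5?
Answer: -13539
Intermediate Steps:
n(m, R) = -4 (n(m, R) = -4 + 0*2 = -4 + 0 = -4)
J(W, Z) = -1 + Z² - W (J(W, Z) = -6 + ((5 + Z*Z) - W) = -6 + ((5 + Z²) - W) = -6 + (5 + Z² - W) = -1 + Z² - W)
J(112, n(-6, 2)) - 1*13442 = (-1 + (-4)² - 1*112) - 1*13442 = (-1 + 16 - 112) - 13442 = -97 - 13442 = -13539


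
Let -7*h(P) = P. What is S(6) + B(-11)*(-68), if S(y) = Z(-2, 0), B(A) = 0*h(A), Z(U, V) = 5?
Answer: 5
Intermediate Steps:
h(P) = -P/7
B(A) = 0 (B(A) = 0*(-A/7) = 0)
S(y) = 5
S(6) + B(-11)*(-68) = 5 + 0*(-68) = 5 + 0 = 5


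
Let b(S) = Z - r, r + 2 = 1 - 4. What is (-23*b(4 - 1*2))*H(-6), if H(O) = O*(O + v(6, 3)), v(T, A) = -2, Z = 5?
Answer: -11040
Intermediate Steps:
H(O) = O*(-2 + O) (H(O) = O*(O - 2) = O*(-2 + O))
r = -5 (r = -2 + (1 - 4) = -2 - 3 = -5)
b(S) = 10 (b(S) = 5 - 1*(-5) = 5 + 5 = 10)
(-23*b(4 - 1*2))*H(-6) = (-23*10)*(-6*(-2 - 6)) = -(-1380)*(-8) = -230*48 = -11040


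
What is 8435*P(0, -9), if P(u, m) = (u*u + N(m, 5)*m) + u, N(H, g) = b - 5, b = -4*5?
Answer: 1897875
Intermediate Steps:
b = -20
N(H, g) = -25 (N(H, g) = -20 - 5 = -25)
P(u, m) = u + u² - 25*m (P(u, m) = (u*u - 25*m) + u = (u² - 25*m) + u = u + u² - 25*m)
8435*P(0, -9) = 8435*(0 + 0² - 25*(-9)) = 8435*(0 + 0 + 225) = 8435*225 = 1897875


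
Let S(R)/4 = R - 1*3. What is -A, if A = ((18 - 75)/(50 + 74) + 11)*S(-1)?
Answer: 5228/31 ≈ 168.65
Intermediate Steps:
S(R) = -12 + 4*R (S(R) = 4*(R - 1*3) = 4*(R - 3) = 4*(-3 + R) = -12 + 4*R)
A = -5228/31 (A = ((18 - 75)/(50 + 74) + 11)*(-12 + 4*(-1)) = (-57/124 + 11)*(-12 - 4) = (-57*1/124 + 11)*(-16) = (-57/124 + 11)*(-16) = (1307/124)*(-16) = -5228/31 ≈ -168.65)
-A = -1*(-5228/31) = 5228/31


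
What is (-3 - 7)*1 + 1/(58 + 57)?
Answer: -1149/115 ≈ -9.9913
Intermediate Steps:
(-3 - 7)*1 + 1/(58 + 57) = -10*1 + 1/115 = -10 + 1/115 = -1149/115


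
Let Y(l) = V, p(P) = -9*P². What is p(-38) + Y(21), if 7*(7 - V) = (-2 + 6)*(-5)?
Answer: -90903/7 ≈ -12986.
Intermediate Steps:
V = 69/7 (V = 7 - (-2 + 6)*(-5)/7 = 7 - 4*(-5)/7 = 7 - ⅐*(-20) = 7 + 20/7 = 69/7 ≈ 9.8571)
Y(l) = 69/7
p(-38) + Y(21) = -9*(-38)² + 69/7 = -9*1444 + 69/7 = -12996 + 69/7 = -90903/7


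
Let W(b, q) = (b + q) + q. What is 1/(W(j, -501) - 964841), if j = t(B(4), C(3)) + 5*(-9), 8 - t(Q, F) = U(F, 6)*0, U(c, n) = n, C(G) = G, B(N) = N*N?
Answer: -1/965880 ≈ -1.0353e-6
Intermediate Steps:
B(N) = N²
t(Q, F) = 8 (t(Q, F) = 8 - 6*0 = 8 - 1*0 = 8 + 0 = 8)
j = -37 (j = 8 + 5*(-9) = 8 - 45 = -37)
W(b, q) = b + 2*q
1/(W(j, -501) - 964841) = 1/((-37 + 2*(-501)) - 964841) = 1/((-37 - 1002) - 964841) = 1/(-1039 - 964841) = 1/(-965880) = -1/965880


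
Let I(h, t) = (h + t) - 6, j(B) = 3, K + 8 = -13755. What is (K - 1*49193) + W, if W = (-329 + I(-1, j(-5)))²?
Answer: 47933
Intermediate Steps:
K = -13763 (K = -8 - 13755 = -13763)
I(h, t) = -6 + h + t
W = 110889 (W = (-329 + (-6 - 1 + 3))² = (-329 - 4)² = (-333)² = 110889)
(K - 1*49193) + W = (-13763 - 1*49193) + 110889 = (-13763 - 49193) + 110889 = -62956 + 110889 = 47933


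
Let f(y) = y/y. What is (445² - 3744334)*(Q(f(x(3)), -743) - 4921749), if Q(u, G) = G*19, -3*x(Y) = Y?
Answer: 17504106018594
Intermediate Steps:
x(Y) = -Y/3
f(y) = 1
Q(u, G) = 19*G
(445² - 3744334)*(Q(f(x(3)), -743) - 4921749) = (445² - 3744334)*(19*(-743) - 4921749) = (198025 - 3744334)*(-14117 - 4921749) = -3546309*(-4935866) = 17504106018594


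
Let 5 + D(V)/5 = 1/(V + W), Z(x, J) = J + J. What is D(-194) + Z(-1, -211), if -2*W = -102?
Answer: -63926/143 ≈ -447.04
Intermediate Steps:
Z(x, J) = 2*J
W = 51 (W = -½*(-102) = 51)
D(V) = -25 + 5/(51 + V) (D(V) = -25 + 5/(V + 51) = -25 + 5/(51 + V))
D(-194) + Z(-1, -211) = 5*(-254 - 5*(-194))/(51 - 194) + 2*(-211) = 5*(-254 + 970)/(-143) - 422 = 5*(-1/143)*716 - 422 = -3580/143 - 422 = -63926/143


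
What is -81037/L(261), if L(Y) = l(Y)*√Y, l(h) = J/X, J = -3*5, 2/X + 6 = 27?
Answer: 162074*√29/27405 ≈ 31.848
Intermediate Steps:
X = 2/21 (X = 2/(-6 + 27) = 2/21 ≈ 0.095238)
J = -15
l(h) = -315/2 (l(h) = -15/2/21 = -15*21/2 = -315/2)
L(Y) = -315*√Y/2
-81037/L(261) = -81037*(-2*√29/27405) = -(-162074)*√29/27405 = 162074*√29/27405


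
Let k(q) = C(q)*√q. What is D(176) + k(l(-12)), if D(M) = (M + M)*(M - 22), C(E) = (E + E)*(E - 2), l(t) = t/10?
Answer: 54208 + 192*I*√30/125 ≈ 54208.0 + 8.413*I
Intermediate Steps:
l(t) = t/10 (l(t) = t*(⅒) = t/10)
C(E) = 2*E*(-2 + E) (C(E) = (2*E)*(-2 + E) = 2*E*(-2 + E))
D(M) = 2*M*(-22 + M) (D(M) = (2*M)*(-22 + M) = 2*M*(-22 + M))
k(q) = 2*q^(3/2)*(-2 + q) (k(q) = (2*q*(-2 + q))*√q = 2*q^(3/2)*(-2 + q))
D(176) + k(l(-12)) = 2*176*(-22 + 176) + 2*((⅒)*(-12))^(3/2)*(-2 + (⅒)*(-12)) = 2*176*154 + 2*(-6/5)^(3/2)*(-2 - 6/5) = 54208 + 2*(-6*I*√30/25)*(-16/5) = 54208 + 192*I*√30/125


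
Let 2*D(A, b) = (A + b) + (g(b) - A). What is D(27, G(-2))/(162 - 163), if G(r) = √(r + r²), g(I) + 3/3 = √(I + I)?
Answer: ½ - √2/2 - 2^(¾)/2 ≈ -1.0480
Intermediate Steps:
g(I) = -1 + √2*√I (g(I) = -1 + √(I + I) = -1 + √(2*I) = -1 + √2*√I)
D(A, b) = -½ + b/2 + √2*√b/2 (D(A, b) = ((A + b) + ((-1 + √2*√b) - A))/2 = ((A + b) + (-1 - A + √2*√b))/2 = (-1 + b + √2*√b)/2 = -½ + b/2 + √2*√b/2)
D(27, G(-2))/(162 - 163) = (-½ + √(-2*(1 - 2))/2 + √2*√(√(-2*(1 - 2)))/2)/(162 - 163) = (-½ + √(-2*(-1))/2 + √2*√(√(-2*(-1)))/2)/(-1) = -(-½ + √2/2 + √2*√(√2)/2) = -(-½ + √2/2 + √2*2^(¼)/2) = -(-½ + √2/2 + 2^(¾)/2) = ½ - √2/2 - 2^(¾)/2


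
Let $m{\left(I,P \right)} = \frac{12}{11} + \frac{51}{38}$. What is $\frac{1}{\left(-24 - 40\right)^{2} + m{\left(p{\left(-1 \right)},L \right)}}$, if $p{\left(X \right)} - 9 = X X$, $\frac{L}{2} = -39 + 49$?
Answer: $\frac{418}{1713145} \approx 0.000244$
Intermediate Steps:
$L = 20$ ($L = 2 \left(-39 + 49\right) = 2 \cdot 10 = 20$)
$p{\left(X \right)} = 9 + X^{2}$ ($p{\left(X \right)} = 9 + X X = 9 + X^{2}$)
$m{\left(I,P \right)} = \frac{1017}{418}$ ($m{\left(I,P \right)} = 12 \cdot \frac{1}{11} + 51 \cdot \frac{1}{38} = \frac{12}{11} + \frac{51}{38} = \frac{1017}{418}$)
$\frac{1}{\left(-24 - 40\right)^{2} + m{\left(p{\left(-1 \right)},L \right)}} = \frac{1}{\left(-24 - 40\right)^{2} + \frac{1017}{418}} = \frac{1}{\left(-64\right)^{2} + \frac{1017}{418}} = \frac{1}{4096 + \frac{1017}{418}} = \frac{1}{\frac{1713145}{418}} = \frac{418}{1713145}$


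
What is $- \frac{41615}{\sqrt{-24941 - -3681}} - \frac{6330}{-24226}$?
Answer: $\frac{3165}{12113} + \frac{8323 i \sqrt{5315}}{2126} \approx 0.26129 + 285.41 i$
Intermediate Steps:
$- \frac{41615}{\sqrt{-24941 - -3681}} - \frac{6330}{-24226} = - \frac{41615}{\sqrt{-24941 + 3681}} - - \frac{3165}{12113} = - \frac{41615}{\sqrt{-21260}} + \frac{3165}{12113} = - \frac{41615}{2 i \sqrt{5315}} + \frac{3165}{12113} = - 41615 \left(- \frac{i \sqrt{5315}}{10630}\right) + \frac{3165}{12113} = \frac{8323 i \sqrt{5315}}{2126} + \frac{3165}{12113} = \frac{3165}{12113} + \frac{8323 i \sqrt{5315}}{2126}$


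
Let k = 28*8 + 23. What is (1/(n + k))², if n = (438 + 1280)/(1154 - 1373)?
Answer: 47961/2743140625 ≈ 1.7484e-5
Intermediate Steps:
k = 247 (k = 224 + 23 = 247)
n = -1718/219 (n = 1718/(-219) = 1718*(-1/219) = -1718/219 ≈ -7.8447)
(1/(n + k))² = (1/(-1718/219 + 247))² = (1/(52375/219))² = (219/52375)² = 47961/2743140625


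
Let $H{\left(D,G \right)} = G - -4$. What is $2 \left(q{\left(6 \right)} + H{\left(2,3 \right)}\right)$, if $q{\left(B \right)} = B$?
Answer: $26$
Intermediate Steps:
$H{\left(D,G \right)} = 4 + G$ ($H{\left(D,G \right)} = G + 4 = 4 + G$)
$2 \left(q{\left(6 \right)} + H{\left(2,3 \right)}\right) = 2 \left(6 + \left(4 + 3\right)\right) = 2 \left(6 + 7\right) = 2 \cdot 13 = 26$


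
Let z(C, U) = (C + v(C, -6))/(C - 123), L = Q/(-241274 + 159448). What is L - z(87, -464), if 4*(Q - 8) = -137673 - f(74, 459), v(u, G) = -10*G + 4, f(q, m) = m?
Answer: 6799313/1472868 ≈ 4.6164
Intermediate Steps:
v(u, G) = 4 - 10*G
Q = -34525 (Q = 8 + (-137673 - 1*459)/4 = 8 + (-137673 - 459)/4 = 8 + (¼)*(-138132) = 8 - 34533 = -34525)
L = 34525/81826 (L = -34525/(-241274 + 159448) = -34525/(-81826) = -34525*(-1/81826) = 34525/81826 ≈ 0.42193)
z(C, U) = (64 + C)/(-123 + C) (z(C, U) = (C + (4 - 10*(-6)))/(C - 123) = (C + (4 + 60))/(-123 + C) = (C + 64)/(-123 + C) = (64 + C)/(-123 + C))
L - z(87, -464) = 34525/81826 - (64 + 87)/(-123 + 87) = 34525/81826 - 151/(-36) = 34525/81826 - (-1)*151/36 = 34525/81826 - 1*(-151/36) = 34525/81826 + 151/36 = 6799313/1472868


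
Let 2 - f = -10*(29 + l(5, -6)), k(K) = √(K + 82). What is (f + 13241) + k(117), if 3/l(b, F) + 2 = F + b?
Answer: 13523 + √199 ≈ 13537.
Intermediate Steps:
l(b, F) = 3/(-2 + F + b) (l(b, F) = 3/(-2 + (F + b)) = 3/(-2 + F + b))
k(K) = √(82 + K)
f = 282 (f = 2 - (-10)*(29 + 3/(-2 - 6 + 5)) = 2 - (-10)*(29 + 3/(-3)) = 2 - (-10)*(29 + 3*(-⅓)) = 2 - (-10)*(29 - 1) = 2 - (-10)*28 = 2 - 1*(-280) = 2 + 280 = 282)
(f + 13241) + k(117) = (282 + 13241) + √(82 + 117) = 13523 + √199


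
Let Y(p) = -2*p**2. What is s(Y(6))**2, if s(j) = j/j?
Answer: 1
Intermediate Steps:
s(j) = 1
s(Y(6))**2 = 1**2 = 1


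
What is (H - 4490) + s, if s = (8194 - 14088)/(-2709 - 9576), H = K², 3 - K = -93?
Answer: 8294972/1755 ≈ 4726.5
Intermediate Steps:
K = 96 (K = 3 - 1*(-93) = 3 + 93 = 96)
H = 9216 (H = 96² = 9216)
s = 842/1755 (s = -5894/(-12285) = -5894*(-1/12285) = 842/1755 ≈ 0.47977)
(H - 4490) + s = (9216 - 4490) + 842/1755 = 4726 + 842/1755 = 8294972/1755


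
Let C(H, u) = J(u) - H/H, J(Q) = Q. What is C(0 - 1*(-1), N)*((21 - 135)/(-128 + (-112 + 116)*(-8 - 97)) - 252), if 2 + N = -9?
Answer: 413946/137 ≈ 3021.5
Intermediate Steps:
N = -11 (N = -2 - 9 = -11)
C(H, u) = -1 + u (C(H, u) = u - H/H = u - 1*1 = u - 1 = -1 + u)
C(0 - 1*(-1), N)*((21 - 135)/(-128 + (-112 + 116)*(-8 - 97)) - 252) = (-1 - 11)*((21 - 135)/(-128 + (-112 + 116)*(-8 - 97)) - 252) = -12*(-114/(-128 + 4*(-105)) - 252) = -12*(-114/(-128 - 420) - 252) = -12*(-114/(-548) - 252) = -12*(-114*(-1/548) - 252) = -12*(57/274 - 252) = -12*(-68991/274) = 413946/137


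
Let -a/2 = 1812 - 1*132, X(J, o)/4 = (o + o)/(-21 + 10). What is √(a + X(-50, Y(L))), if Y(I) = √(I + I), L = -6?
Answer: 4*√(-25410 - 11*I*√3)/11 ≈ 0.021731 - 57.966*I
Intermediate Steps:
Y(I) = √2*√I (Y(I) = √(2*I) = √2*√I)
X(J, o) = -8*o/11 (X(J, o) = 4*((o + o)/(-21 + 10)) = 4*((2*o)/(-11)) = 4*((2*o)*(-1/11)) = 4*(-2*o/11) = -8*o/11)
a = -3360 (a = -2*(1812 - 1*132) = -2*(1812 - 132) = -2*1680 = -3360)
√(a + X(-50, Y(L))) = √(-3360 - 8*√2*√(-6)/11) = √(-3360 - 8*√2*I*√6/11) = √(-3360 - 16*I*√3/11)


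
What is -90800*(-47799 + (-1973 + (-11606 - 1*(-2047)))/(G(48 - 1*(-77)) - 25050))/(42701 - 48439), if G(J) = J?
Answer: -2163543434088/2860393 ≈ -7.5638e+5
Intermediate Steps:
-90800*(-47799 + (-1973 + (-11606 - 1*(-2047)))/(G(48 - 1*(-77)) - 25050))/(42701 - 48439) = -90800*(-47799 + (-1973 + (-11606 - 1*(-2047)))/((48 - 1*(-77)) - 25050))/(42701 - 48439) = -(2170074600/2869 - 45400*(-1973 + (-11606 + 2047))/(2869*((48 + 77) - 25050))) = -(2170074600/2869 - 45400*(-1973 - 9559)/(2869*(125 - 25050))) = -90800/((-5738/(-47799 - 11532/(-24925)))) = -90800/((-5738/(-47799 - 11532*(-1/24925)))) = -90800/((-5738/(-47799 + 11532/24925))) = -90800/((-5738/(-1191378543/24925))) = -90800/((-5738*(-24925/1191378543))) = -90800/143019650/1191378543 = -90800*1191378543/143019650 = -2163543434088/2860393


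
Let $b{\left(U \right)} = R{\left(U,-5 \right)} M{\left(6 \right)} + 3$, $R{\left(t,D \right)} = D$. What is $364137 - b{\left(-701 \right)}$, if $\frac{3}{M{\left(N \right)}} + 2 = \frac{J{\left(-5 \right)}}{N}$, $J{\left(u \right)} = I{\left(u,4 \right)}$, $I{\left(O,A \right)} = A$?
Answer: $\frac{1456491}{4} \approx 3.6412 \cdot 10^{5}$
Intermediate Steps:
$J{\left(u \right)} = 4$
$M{\left(N \right)} = \frac{3}{-2 + \frac{4}{N}}$
$b{\left(U \right)} = \frac{57}{4}$ ($b{\left(U \right)} = - 5 \left(\left(-3\right) 6 \frac{1}{-4 + 2 \cdot 6}\right) + 3 = - 5 \left(\left(-3\right) 6 \frac{1}{-4 + 12}\right) + 3 = - 5 \left(\left(-3\right) 6 \cdot \frac{1}{8}\right) + 3 = \left(-5\right) \left(- \frac{9}{4}\right) + 3 = \frac{45}{4} + 3 = \frac{57}{4}$)
$364137 - b{\left(-701 \right)} = 364137 - \frac{57}{4} = \frac{1456491}{4}$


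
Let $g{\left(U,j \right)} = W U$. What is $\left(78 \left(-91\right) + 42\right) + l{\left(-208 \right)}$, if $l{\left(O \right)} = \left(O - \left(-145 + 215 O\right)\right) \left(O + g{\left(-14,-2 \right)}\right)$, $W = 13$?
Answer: $-17423286$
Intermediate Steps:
$g{\left(U,j \right)} = 13 U$
$l{\left(O \right)} = \left(-182 + O\right) \left(145 - 214 O\right)$ ($l{\left(O \right)} = \left(O - \left(-145 + 215 O\right)\right) \left(O + 13 \left(-14\right)\right) = \left(O - \left(-145 + 215 O\right)\right) \left(O - 182\right) = \left(145 - 214 O\right) \left(-182 + O\right) = \left(-182 + O\right) \left(145 - 214 O\right)$)
$\left(78 \left(-91\right) + 42\right) + l{\left(-208 \right)} = \left(78 \left(-91\right) + 42\right) - \left(8157734 + 9258496\right) = \left(-7098 + 42\right) - 17416230 = -7056 - 17416230 = -17423286$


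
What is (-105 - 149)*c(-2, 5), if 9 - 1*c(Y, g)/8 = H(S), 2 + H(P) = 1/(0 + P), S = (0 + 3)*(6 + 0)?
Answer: -200152/9 ≈ -22239.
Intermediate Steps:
S = 18 (S = 3*6 = 18)
H(P) = -2 + 1/P (H(P) = -2 + 1/(0 + P) = -2 + 1/P)
c(Y, g) = 788/9 (c(Y, g) = 72 - 8*(-2 + 1/18) = 72 - 8*(-35/18) = 72 + 140/9 = 788/9)
(-105 - 149)*c(-2, 5) = (-105 - 149)*(788/9) = -254*788/9 = -200152/9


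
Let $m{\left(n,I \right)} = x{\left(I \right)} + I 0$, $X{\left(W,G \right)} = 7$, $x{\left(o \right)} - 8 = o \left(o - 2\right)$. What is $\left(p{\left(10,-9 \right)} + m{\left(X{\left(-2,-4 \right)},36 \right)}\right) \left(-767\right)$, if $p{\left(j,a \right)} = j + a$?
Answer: $-945711$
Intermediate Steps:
$x{\left(o \right)} = 8 + o \left(-2 + o\right)$ ($x{\left(o \right)} = 8 + o \left(o - 2\right) = 8 + o \left(-2 + o\right)$)
$m{\left(n,I \right)} = 8 + I^{2} - 2 I$ ($m{\left(n,I \right)} = \left(8 + I^{2} - 2 I\right) + I 0 = \left(8 + I^{2} - 2 I\right) + 0 = 8 + I^{2} - 2 I$)
$p{\left(j,a \right)} = a + j$
$\left(p{\left(10,-9 \right)} + m{\left(X{\left(-2,-4 \right)},36 \right)}\right) \left(-767\right) = \left(\left(-9 + 10\right) + \left(8 + 36^{2} - 72\right)\right) \left(-767\right) = \left(1 + \left(8 + 1296 - 72\right)\right) \left(-767\right) = \left(1 + 1232\right) \left(-767\right) = 1233 \left(-767\right) = -945711$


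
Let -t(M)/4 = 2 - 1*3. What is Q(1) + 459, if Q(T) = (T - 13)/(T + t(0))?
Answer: 2283/5 ≈ 456.60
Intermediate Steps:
t(M) = 4 (t(M) = -4*(2 - 1*3) = -4*(2 - 3) = -4*(-1) = 4)
Q(T) = (-13 + T)/(4 + T) (Q(T) = (T - 13)/(T + 4) = (-13 + T)/(4 + T))
Q(1) + 459 = (-13 + 1)/(4 + 1) + 459 = -12/5 + 459 = 2283/5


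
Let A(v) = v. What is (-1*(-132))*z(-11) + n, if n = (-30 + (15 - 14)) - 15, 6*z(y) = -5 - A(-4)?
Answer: -66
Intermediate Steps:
z(y) = -⅙ (z(y) = (-5 - 1*(-4))/6 = (-5 + 4)/6 = (⅙)*(-1) = -⅙)
n = -44 (n = (-30 + 1) - 15 = -29 - 15 = -44)
(-1*(-132))*z(-11) + n = -1*(-132)*(-⅙) - 44 = 132*(-⅙) - 44 = -22 - 44 = -66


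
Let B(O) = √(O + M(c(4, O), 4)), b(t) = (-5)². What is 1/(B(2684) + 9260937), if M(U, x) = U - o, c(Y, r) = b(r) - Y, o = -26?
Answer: 9260937/85764954115238 - √2731/85764954115238 ≈ 1.0798e-7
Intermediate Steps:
b(t) = 25
c(Y, r) = 25 - Y
M(U, x) = 26 + U (M(U, x) = U - 1*(-26) = U + 26 = 26 + U)
B(O) = √(47 + O) (B(O) = √(O + (26 + (25 - 1*4))) = √(O + (26 + (25 - 4))) = √(O + (26 + 21)) = √(O + 47) = √(47 + O))
1/(B(2684) + 9260937) = 1/(√(47 + 2684) + 9260937) = 1/(√2731 + 9260937) = 1/(9260937 + √2731)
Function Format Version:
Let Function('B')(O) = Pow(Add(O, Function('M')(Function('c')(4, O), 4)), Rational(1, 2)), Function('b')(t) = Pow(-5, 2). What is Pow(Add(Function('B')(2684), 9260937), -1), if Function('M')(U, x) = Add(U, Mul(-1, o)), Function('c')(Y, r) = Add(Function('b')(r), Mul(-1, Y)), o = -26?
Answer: Add(Rational(9260937, 85764954115238), Mul(Rational(-1, 85764954115238), Pow(2731, Rational(1, 2)))) ≈ 1.0798e-7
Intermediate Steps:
Function('b')(t) = 25
Function('c')(Y, r) = Add(25, Mul(-1, Y))
Function('M')(U, x) = Add(26, U) (Function('M')(U, x) = Add(U, Mul(-1, -26)) = Add(U, 26) = Add(26, U))
Function('B')(O) = Pow(Add(47, O), Rational(1, 2)) (Function('B')(O) = Pow(Add(O, Add(26, Add(25, Mul(-1, 4)))), Rational(1, 2)) = Pow(Add(O, Add(26, Add(25, -4))), Rational(1, 2)) = Pow(Add(O, Add(26, 21)), Rational(1, 2)) = Pow(Add(O, 47), Rational(1, 2)) = Pow(Add(47, O), Rational(1, 2)))
Pow(Add(Function('B')(2684), 9260937), -1) = Pow(Add(Pow(Add(47, 2684), Rational(1, 2)), 9260937), -1) = Pow(Add(Pow(2731, Rational(1, 2)), 9260937), -1) = Pow(Add(9260937, Pow(2731, Rational(1, 2))), -1)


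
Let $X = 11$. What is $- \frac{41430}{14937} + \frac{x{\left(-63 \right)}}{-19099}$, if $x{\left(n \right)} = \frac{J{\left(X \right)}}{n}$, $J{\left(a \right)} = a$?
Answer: $- \frac{16616648201}{5990917023} \approx -2.7736$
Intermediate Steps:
$x{\left(n \right)} = \frac{11}{n}$
$- \frac{41430}{14937} + \frac{x{\left(-63 \right)}}{-19099} = - \frac{41430}{14937} + \frac{11 \frac{1}{-63}}{-19099} = \left(-41430\right) \frac{1}{14937} + 11 \left(- \frac{1}{63}\right) \left(- \frac{1}{19099}\right) = - \frac{13810}{4979} - - \frac{11}{1203237} = - \frac{13810}{4979} + \frac{11}{1203237} = - \frac{16616648201}{5990917023}$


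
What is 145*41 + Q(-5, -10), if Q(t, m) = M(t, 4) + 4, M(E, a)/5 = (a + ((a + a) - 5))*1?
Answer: 5984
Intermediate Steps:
M(E, a) = -25 + 15*a (M(E, a) = 5*((a + ((a + a) - 5))*1) = 5*((a + (2*a - 5))*1) = 5*((a + (-5 + 2*a))*1) = 5*((-5 + 3*a)*1) = 5*(-5 + 3*a) = -25 + 15*a)
Q(t, m) = 39 (Q(t, m) = (-25 + 15*4) + 4 = (-25 + 60) + 4 = 35 + 4 = 39)
145*41 + Q(-5, -10) = 145*41 + 39 = 5945 + 39 = 5984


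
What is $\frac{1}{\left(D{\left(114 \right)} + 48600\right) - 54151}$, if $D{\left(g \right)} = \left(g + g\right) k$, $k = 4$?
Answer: $- \frac{1}{4639} \approx -0.00021556$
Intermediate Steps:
$D{\left(g \right)} = 8 g$ ($D{\left(g \right)} = \left(g + g\right) 4 = 2 g 4 = 8 g$)
$\frac{1}{\left(D{\left(114 \right)} + 48600\right) - 54151} = \frac{1}{\left(8 \cdot 114 + 48600\right) - 54151} = \frac{1}{\left(912 + 48600\right) - 54151} = \frac{1}{49512 - 54151} = \frac{1}{-4639} = - \frac{1}{4639}$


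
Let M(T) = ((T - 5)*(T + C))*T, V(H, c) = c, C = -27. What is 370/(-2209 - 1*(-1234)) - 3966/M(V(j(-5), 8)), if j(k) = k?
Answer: 123271/14820 ≈ 8.3179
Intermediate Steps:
M(T) = T*(-27 + T)*(-5 + T) (M(T) = ((T - 5)*(T - 27))*T = ((-5 + T)*(-27 + T))*T = ((-27 + T)*(-5 + T))*T = T*(-27 + T)*(-5 + T))
370/(-2209 - 1*(-1234)) - 3966/M(V(j(-5), 8)) = 370/(-2209 - 1*(-1234)) - 3966*1/(8*(135 + 8² - 32*8)) = 370/(-2209 + 1234) - 3966*1/(8*(135 + 64 - 256)) = 370/(-975) - 3966/(8*(-57)) = 370*(-1/975) - 3966/(-456) = -74/195 - 3966*(-1/456) = -74/195 + 661/76 = 123271/14820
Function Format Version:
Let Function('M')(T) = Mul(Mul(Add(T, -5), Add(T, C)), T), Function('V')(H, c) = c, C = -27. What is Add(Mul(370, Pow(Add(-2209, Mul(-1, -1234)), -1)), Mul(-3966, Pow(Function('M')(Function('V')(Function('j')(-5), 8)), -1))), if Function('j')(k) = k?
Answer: Rational(123271, 14820) ≈ 8.3179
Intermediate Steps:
Function('M')(T) = Mul(T, Add(-27, T), Add(-5, T)) (Function('M')(T) = Mul(Mul(Add(T, -5), Add(T, -27)), T) = Mul(Mul(Add(-5, T), Add(-27, T)), T) = Mul(Mul(Add(-27, T), Add(-5, T)), T) = Mul(T, Add(-27, T), Add(-5, T)))
Add(Mul(370, Pow(Add(-2209, Mul(-1, -1234)), -1)), Mul(-3966, Pow(Function('M')(Function('V')(Function('j')(-5), 8)), -1))) = Add(Mul(370, Pow(Add(-2209, Mul(-1, -1234)), -1)), Mul(-3966, Pow(Mul(8, Add(135, Pow(8, 2), Mul(-32, 8))), -1))) = Add(Mul(370, Pow(Add(-2209, 1234), -1)), Mul(-3966, Pow(Mul(8, Add(135, 64, -256)), -1))) = Add(Mul(370, Pow(-975, -1)), Mul(-3966, Pow(Mul(8, -57), -1))) = Add(Mul(370, Rational(-1, 975)), Mul(-3966, Pow(-456, -1))) = Add(Rational(-74, 195), Mul(-3966, Rational(-1, 456))) = Add(Rational(-74, 195), Rational(661, 76)) = Rational(123271, 14820)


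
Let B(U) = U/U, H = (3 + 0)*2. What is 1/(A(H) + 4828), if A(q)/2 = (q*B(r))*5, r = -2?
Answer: 1/4888 ≈ 0.00020458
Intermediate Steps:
H = 6 (H = 3*2 = 6)
B(U) = 1
A(q) = 10*q (A(q) = 2*((q*1)*5) = 2*(q*5) = 2*(5*q) = 10*q)
1/(A(H) + 4828) = 1/(10*6 + 4828) = 1/(60 + 4828) = 1/4888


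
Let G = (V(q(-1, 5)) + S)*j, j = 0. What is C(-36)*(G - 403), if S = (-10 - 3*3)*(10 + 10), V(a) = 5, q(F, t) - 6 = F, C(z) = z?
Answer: 14508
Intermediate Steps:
q(F, t) = 6 + F
S = -380 (S = (-10 - 9)*20 = -19*20 = -380)
G = 0 (G = (5 - 380)*0 = -375*0 = 0)
C(-36)*(G - 403) = -36*(0 - 403) = -36*(-403) = 14508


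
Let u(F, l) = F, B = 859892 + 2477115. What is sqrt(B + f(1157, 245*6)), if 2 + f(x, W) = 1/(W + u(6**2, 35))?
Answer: sqrt(7568447473686)/1506 ≈ 1826.7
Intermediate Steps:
B = 3337007
f(x, W) = -2 + 1/(36 + W) (f(x, W) = -2 + 1/(W + 6**2) = -2 + 1/(W + 36) = -2 + 1/(36 + W))
sqrt(B + f(1157, 245*6)) = sqrt(3337007 + (-71 - 490*6)/(36 + 245*6)) = sqrt(3337007 + (-71 - 2*1470)/(36 + 1470)) = sqrt(3337007 + (-71 - 2940)/1506) = sqrt(3337007 + (1/1506)*(-3011)) = sqrt(3337007 - 3011/1506) = sqrt(5025529531/1506) = sqrt(7568447473686)/1506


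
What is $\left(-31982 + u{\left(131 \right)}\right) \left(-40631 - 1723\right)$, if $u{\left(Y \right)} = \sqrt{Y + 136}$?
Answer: $1354565628 - 42354 \sqrt{267} \approx 1.3539 \cdot 10^{9}$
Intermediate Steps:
$u{\left(Y \right)} = \sqrt{136 + Y}$
$\left(-31982 + u{\left(131 \right)}\right) \left(-40631 - 1723\right) = \left(-31982 + \sqrt{136 + 131}\right) \left(-40631 - 1723\right) = \left(-31982 + \sqrt{267}\right) \left(-42354\right) = 1354565628 - 42354 \sqrt{267}$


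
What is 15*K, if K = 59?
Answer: 885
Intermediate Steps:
15*K = 15*59 = 885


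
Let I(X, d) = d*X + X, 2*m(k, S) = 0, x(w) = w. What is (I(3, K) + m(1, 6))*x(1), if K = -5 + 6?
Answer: 6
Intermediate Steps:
m(k, S) = 0 (m(k, S) = (½)*0 = 0)
K = 1
I(X, d) = X + X*d (I(X, d) = X*d + X = X + X*d)
(I(3, K) + m(1, 6))*x(1) = (3*(1 + 1) + 0)*1 = (3*2 + 0)*1 = (6 + 0)*1 = 6*1 = 6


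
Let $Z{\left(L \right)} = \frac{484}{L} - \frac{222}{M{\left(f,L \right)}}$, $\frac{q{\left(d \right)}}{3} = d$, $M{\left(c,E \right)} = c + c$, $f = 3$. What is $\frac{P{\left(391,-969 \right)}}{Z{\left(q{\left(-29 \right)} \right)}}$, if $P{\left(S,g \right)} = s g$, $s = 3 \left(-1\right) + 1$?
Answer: $- \frac{168606}{3703} \approx -45.532$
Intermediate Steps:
$s = -2$ ($s = -3 + 1 = -2$)
$M{\left(c,E \right)} = 2 c$
$P{\left(S,g \right)} = - 2 g$
$q{\left(d \right)} = 3 d$
$Z{\left(L \right)} = -37 + \frac{484}{L}$ ($Z{\left(L \right)} = \frac{484}{L} - \frac{222}{2 \cdot 3} = \frac{484}{L} - \frac{222}{6} = \frac{484}{L} - 37 = -37 + \frac{484}{L}$)
$\frac{P{\left(391,-969 \right)}}{Z{\left(q{\left(-29 \right)} \right)}} = \frac{\left(-2\right) \left(-969\right)}{-37 + \frac{484}{3 \left(-29\right)}} = \frac{1938}{-37 + \frac{484}{-87}} = \frac{1938}{-37 + 484 \left(- \frac{1}{87}\right)} = \frac{1938}{-37 - \frac{484}{87}} = \frac{1938}{- \frac{3703}{87}} = 1938 \left(- \frac{87}{3703}\right) = - \frac{168606}{3703}$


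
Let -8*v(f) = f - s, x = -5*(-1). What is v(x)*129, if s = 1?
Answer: -129/2 ≈ -64.500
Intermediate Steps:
x = 5
v(f) = ⅛ - f/8 (v(f) = -(f - 1*1)/8 = -(f - 1)/8 = -(-1 + f)/8 = ⅛ - f/8)
v(x)*129 = (⅛ - ⅛*5)*129 = (⅛ - 5/8)*129 = -½*129 = -129/2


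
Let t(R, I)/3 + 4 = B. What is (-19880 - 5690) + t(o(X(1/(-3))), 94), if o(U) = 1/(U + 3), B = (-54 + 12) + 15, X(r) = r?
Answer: -25663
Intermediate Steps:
B = -27 (B = -42 + 15 = -27)
o(U) = 1/(3 + U)
t(R, I) = -93 (t(R, I) = -12 + 3*(-27) = -12 - 81 = -93)
(-19880 - 5690) + t(o(X(1/(-3))), 94) = (-19880 - 5690) - 93 = -25570 - 93 = -25663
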